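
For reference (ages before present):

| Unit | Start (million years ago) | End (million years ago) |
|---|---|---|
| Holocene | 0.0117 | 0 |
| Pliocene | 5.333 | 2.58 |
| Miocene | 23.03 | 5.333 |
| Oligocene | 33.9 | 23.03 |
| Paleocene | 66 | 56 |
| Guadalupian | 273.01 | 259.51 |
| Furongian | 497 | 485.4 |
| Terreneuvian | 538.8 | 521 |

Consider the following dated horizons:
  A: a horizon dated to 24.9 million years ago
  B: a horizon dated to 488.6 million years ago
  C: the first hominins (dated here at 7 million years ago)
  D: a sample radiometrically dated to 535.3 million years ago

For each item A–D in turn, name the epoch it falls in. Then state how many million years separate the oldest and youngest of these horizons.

Match each age against the start–end ranges in the excerpt: A = 24.9 Ma → Oligocene (33.9–23.03); B = 488.6 Ma → Furongian (497–485.4); C = 7 Ma → Miocene (23.03–5.333); D = 535.3 Ma → Terreneuvian (538.8–521).
The largest age is 535.3 Ma and the smallest is 7 Ma; their difference is 528.3 Myr.

A — Oligocene; B — Furongian; C — Miocene; D — Terreneuvian; span 528.3 million years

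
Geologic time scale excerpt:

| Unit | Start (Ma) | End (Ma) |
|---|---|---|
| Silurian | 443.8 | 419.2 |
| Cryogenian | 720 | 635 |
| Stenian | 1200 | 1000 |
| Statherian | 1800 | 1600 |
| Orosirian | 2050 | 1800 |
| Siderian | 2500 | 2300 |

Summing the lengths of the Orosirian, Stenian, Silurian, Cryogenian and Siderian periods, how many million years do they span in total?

Duration is start − end for each: (2050 − 1800) + (1200 − 1000) + (443.8 − 419.2) + (720 − 635) + (2500 − 2300).
That is 250 + 200 + 24.6 + 85 + 200, which totals 759.6 million years.

759.6 million years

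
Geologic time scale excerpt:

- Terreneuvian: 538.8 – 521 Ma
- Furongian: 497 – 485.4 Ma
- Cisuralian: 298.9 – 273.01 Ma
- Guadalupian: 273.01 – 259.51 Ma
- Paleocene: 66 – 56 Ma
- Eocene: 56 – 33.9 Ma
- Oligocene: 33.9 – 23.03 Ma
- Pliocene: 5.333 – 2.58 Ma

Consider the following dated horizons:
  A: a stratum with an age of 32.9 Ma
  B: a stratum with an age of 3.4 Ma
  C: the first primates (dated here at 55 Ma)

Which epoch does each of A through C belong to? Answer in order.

Match each age against the start–end ranges in the excerpt: A = 32.9 Ma → Oligocene (33.9–23.03); B = 3.4 Ma → Pliocene (5.333–2.58); C = 55 Ma → Eocene (56–33.9).

A — Oligocene; B — Pliocene; C — Eocene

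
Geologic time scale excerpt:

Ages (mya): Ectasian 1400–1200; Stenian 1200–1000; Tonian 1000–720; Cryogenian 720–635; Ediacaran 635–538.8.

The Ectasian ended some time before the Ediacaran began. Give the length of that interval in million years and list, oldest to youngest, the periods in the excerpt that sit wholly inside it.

565 million years; Stenian, Tonian, Cryogenian

The Ectasian closes at 1200 Ma and the Ediacaran opens at 635 Ma, so the interval is 1200 − 635 = 565 Myr.
A period fits inside if it starts at or after 1200 Ma and ends at or before 635 Ma; oldest first that gives Stenian, Tonian, Cryogenian.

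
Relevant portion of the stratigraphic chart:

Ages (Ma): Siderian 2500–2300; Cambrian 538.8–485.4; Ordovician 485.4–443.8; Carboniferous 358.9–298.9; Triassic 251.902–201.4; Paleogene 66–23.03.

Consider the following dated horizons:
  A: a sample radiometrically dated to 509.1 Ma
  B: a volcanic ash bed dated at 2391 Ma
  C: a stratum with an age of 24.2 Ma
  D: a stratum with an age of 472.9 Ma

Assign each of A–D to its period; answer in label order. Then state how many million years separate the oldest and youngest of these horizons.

A — Cambrian; B — Siderian; C — Paleogene; D — Ordovician; span 2366.8 million years

A: 509.1 Ma lies in 538.8–485.4 Ma, so Cambrian.
B: 2391 Ma lies in 2500–2300 Ma, so Siderian.
C: 24.2 Ma lies in 66–23.03 Ma, so Paleogene.
D: 472.9 Ma lies in 485.4–443.8 Ma, so Ordovician.
Oldest = 2391 Ma, youngest = 24.2 Ma → span 2366.8 Myr.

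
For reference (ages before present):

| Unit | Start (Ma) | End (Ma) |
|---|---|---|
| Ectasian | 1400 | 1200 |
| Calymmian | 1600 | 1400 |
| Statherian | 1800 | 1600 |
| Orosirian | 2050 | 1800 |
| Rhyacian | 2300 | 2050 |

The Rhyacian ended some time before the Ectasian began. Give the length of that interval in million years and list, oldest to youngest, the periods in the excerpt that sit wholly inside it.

650 million years; Orosirian, Statherian, Calymmian

The Rhyacian closes at 2050 Ma and the Ectasian opens at 1400 Ma, so the interval is 2050 − 1400 = 650 Myr.
A period fits inside if it starts at or after 2050 Ma and ends at or before 1400 Ma; oldest first that gives Orosirian, Statherian, Calymmian.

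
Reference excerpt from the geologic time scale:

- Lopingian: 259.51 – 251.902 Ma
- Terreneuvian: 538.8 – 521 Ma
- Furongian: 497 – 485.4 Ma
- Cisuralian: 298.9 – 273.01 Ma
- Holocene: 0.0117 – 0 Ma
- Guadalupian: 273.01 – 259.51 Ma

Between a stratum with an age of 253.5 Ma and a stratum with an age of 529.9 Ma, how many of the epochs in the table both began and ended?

3

The older date is 529.9 Ma and the younger is 253.5 Ma.
Epochs with start < 529.9 and end > 253.5 Ma: Furongian (497–485.4), Cisuralian (298.9–273.01), Guadalupian (273.01–259.51).
That is 3 complete epochs.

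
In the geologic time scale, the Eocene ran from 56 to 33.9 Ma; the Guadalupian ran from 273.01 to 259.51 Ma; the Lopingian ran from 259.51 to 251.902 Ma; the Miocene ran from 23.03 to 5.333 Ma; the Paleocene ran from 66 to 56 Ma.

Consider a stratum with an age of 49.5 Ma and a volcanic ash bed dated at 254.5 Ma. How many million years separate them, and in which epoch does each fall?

Elapsed time: 254.5 − 49.5 = 205 Myr.
49.5 Ma lies within 56–33.9 Ma: Eocene.
254.5 Ma lies within 259.51–251.902 Ma: Lopingian.

205 million years apart; the first in the Eocene, the second in the Lopingian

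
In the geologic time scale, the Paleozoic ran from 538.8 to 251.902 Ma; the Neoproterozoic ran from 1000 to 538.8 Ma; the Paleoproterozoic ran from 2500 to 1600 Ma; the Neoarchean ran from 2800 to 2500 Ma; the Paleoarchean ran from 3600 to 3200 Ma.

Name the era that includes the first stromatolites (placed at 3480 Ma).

Paleoarchean

3480 Ma lies between 3600 and 3200 Ma, so it falls in the Paleoarchean.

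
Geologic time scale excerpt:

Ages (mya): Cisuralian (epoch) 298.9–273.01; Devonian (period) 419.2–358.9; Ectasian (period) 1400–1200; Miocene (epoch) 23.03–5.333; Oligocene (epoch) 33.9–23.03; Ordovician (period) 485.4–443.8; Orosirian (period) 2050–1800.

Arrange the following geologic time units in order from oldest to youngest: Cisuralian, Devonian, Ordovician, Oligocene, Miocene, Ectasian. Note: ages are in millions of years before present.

Read off each span (Ma): Cisuralian 298.9–273.01; Devonian 419.2–358.9; Ordovician 485.4–443.8; Oligocene 33.9–23.03; Miocene 23.03–5.333; Ectasian 1400–1200.
Larger Ma is older, so oldest→youngest is Ectasian, Ordovician, Devonian, Cisuralian, Oligocene, Miocene.

Ectasian, Ordovician, Devonian, Cisuralian, Oligocene, Miocene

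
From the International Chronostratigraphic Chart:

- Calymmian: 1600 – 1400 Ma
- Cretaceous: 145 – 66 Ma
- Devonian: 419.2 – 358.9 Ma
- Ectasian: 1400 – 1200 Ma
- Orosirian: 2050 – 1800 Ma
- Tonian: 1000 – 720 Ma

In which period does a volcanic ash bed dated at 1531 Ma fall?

1531 Ma lies between 1600 and 1400 Ma, so it falls in the Calymmian.

Calymmian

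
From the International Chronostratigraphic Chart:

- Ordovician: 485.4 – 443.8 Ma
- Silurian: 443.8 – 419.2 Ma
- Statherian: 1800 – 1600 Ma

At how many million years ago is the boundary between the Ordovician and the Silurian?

The Ordovician ends and the Silurian begins at 443.8 Ma.

443.8 Ma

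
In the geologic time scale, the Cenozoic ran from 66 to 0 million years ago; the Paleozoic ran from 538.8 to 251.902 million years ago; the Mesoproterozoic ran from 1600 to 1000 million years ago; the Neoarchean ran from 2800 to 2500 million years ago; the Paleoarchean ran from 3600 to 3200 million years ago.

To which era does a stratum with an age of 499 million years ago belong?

499 Ma lies between 538.8 and 251.902 Ma, so it falls in the Paleozoic.

Paleozoic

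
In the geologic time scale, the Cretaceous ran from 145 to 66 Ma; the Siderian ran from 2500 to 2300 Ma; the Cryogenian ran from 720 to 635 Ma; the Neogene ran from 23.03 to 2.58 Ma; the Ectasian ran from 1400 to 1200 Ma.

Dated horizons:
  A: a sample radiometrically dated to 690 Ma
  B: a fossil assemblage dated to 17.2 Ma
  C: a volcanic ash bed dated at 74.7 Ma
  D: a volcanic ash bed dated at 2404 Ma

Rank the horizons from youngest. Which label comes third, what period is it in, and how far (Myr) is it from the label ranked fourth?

Sorted youngest-first by Ma: B (17.2), C (74.7), A (690), D (2404).
The third youngest is A at 690 Ma, which lies in 720–635 Ma: the Cryogenian.
The fourth youngest is D at 2404 Ma; separation = |690 − 2404| = 1714 Myr.

A, in the Cryogenian; 1714 million years to D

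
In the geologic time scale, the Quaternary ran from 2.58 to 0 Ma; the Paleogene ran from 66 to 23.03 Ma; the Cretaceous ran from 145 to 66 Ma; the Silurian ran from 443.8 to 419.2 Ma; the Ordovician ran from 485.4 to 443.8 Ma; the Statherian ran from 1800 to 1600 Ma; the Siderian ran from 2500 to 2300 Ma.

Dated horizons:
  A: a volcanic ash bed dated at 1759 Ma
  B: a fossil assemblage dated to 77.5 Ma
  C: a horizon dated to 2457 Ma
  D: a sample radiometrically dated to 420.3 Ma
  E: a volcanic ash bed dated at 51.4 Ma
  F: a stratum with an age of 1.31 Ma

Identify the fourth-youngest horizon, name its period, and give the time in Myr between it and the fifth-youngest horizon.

D, in the Silurian; 1338.7 million years to A

Sorted youngest-first by Ma: F (1.31), E (51.4), B (77.5), D (420.3), A (1759), C (2457).
The fourth youngest is D at 420.3 Ma, which lies in 443.8–419.2 Ma: the Silurian.
The fifth youngest is A at 1759 Ma; separation = |420.3 − 1759| = 1338.7 Myr.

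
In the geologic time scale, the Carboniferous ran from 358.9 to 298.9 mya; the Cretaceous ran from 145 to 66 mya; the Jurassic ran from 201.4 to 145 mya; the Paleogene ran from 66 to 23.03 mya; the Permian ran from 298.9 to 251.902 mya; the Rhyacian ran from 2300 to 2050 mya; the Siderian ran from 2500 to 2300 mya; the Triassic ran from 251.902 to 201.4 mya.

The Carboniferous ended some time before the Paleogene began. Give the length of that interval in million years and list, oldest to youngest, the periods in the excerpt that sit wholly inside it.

End of Carboniferous = 298.9 Ma; start of Paleogene = 66 Ma.
Gap = 298.9 − 66 = 232.9 Myr.
Periods wholly inside 298.9–66 Ma: Permian (298.9–251.902), Triassic (251.902–201.4), Jurassic (201.4–145), Cretaceous (145–66).

232.9 million years; Permian, Triassic, Jurassic, Cretaceous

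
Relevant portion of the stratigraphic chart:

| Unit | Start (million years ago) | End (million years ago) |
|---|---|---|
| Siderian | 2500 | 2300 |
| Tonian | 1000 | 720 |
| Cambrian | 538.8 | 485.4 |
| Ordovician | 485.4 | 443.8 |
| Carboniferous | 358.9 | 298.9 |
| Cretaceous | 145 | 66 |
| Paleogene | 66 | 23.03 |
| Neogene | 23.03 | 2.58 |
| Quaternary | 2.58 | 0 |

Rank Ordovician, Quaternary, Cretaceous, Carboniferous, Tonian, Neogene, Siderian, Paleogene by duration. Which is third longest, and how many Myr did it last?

Durations: Ordovician 41.6; Quaternary 2.58; Cretaceous 79; Carboniferous 60; Tonian 280; Neogene 20.45; Siderian 200; Paleogene 42.97 Myr.
Sorted longest-first: Tonian (280), Siderian (200), Cretaceous (79), Carboniferous (60), Paleogene (42.97), Ordovician (41.6), Neogene (20.45), Quaternary (2.58).
The third longest is Cretaceous at 79 Myr.

Cretaceous, 79 million years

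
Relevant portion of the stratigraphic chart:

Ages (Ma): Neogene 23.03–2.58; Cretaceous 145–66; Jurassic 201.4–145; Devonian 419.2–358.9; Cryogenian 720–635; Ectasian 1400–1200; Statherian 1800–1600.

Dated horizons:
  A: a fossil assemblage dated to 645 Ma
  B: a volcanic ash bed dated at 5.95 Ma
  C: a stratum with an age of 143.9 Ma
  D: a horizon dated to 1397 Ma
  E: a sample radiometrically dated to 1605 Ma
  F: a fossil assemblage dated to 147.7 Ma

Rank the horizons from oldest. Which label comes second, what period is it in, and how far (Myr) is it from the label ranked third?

Larger Ma means older, so oldest first: E 1605 > D 1397 > A 645 > F 147.7 > C 143.9 > B 5.95.
Counting 2 along gives D (1397 Ma); the excerpt puts that inside the Ectasian, 1400–1200 Ma.
Next in line is A (645 Ma), and 1397 − 645 = 752 Myr.

D, in the Ectasian; 752 million years to A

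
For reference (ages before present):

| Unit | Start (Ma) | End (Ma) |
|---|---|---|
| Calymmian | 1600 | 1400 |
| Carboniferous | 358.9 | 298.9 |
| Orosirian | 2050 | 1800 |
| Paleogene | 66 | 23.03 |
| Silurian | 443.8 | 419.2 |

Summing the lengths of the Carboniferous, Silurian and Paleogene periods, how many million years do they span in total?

127.57 million years

Each duration: Carboniferous = 60; Silurian = 24.6; Paleogene = 42.97.
Sum: 60 + 24.6 + 42.97 = 127.57 Myr.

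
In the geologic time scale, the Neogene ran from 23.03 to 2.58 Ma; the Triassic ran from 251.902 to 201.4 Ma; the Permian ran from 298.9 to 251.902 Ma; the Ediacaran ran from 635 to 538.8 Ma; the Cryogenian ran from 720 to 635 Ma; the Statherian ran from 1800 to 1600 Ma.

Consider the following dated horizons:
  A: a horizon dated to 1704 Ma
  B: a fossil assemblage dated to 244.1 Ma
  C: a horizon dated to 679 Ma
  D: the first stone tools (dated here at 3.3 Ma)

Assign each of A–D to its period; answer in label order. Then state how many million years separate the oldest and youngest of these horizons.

A — Statherian; B — Triassic; C — Cryogenian; D — Neogene; span 1700.7 million years

A: 1704 Ma lies in 1800–1600 Ma, so Statherian.
B: 244.1 Ma lies in 251.902–201.4 Ma, so Triassic.
C: 679 Ma lies in 720–635 Ma, so Cryogenian.
D: 3.3 Ma lies in 23.03–2.58 Ma, so Neogene.
Oldest = 1704 Ma, youngest = 3.3 Ma → span 1700.7 Myr.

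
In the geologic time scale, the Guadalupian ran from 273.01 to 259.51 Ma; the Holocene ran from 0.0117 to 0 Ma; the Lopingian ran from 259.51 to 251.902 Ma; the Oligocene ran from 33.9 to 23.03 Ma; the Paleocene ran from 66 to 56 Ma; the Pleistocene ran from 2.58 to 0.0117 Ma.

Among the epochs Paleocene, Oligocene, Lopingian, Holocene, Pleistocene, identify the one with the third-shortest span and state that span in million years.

Lopingian, 7.608 million years

Durations: Paleocene 10; Oligocene 10.87; Lopingian 7.608; Holocene 0.0117; Pleistocene 2.5683 Myr.
Sorted shortest-first: Holocene (0.0117), Pleistocene (2.5683), Lopingian (7.608), Paleocene (10), Oligocene (10.87).
The third shortest is Lopingian at 7.608 Myr.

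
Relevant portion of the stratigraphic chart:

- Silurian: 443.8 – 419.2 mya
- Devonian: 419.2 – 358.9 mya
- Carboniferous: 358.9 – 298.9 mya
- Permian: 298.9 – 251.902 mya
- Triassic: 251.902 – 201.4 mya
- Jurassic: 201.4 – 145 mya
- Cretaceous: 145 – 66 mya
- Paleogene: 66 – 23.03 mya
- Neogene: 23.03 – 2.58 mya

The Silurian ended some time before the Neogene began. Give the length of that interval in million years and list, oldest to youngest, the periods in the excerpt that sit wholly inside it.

The Silurian closes at 419.2 Ma and the Neogene opens at 23.03 Ma, so the interval is 419.2 − 23.03 = 396.17 Myr.
A period fits inside if it starts at or after 419.2 Ma and ends at or before 23.03 Ma; oldest first that gives Devonian, Carboniferous, Permian, Triassic, Jurassic, Cretaceous, Paleogene.

396.17 million years; Devonian, Carboniferous, Permian, Triassic, Jurassic, Cretaceous, Paleogene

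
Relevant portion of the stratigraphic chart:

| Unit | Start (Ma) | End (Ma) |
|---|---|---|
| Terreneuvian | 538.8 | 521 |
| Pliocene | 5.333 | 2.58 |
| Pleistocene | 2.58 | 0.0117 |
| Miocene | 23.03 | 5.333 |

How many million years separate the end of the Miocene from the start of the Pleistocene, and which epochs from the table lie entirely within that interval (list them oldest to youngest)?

End of Miocene = 5.333 Ma; start of Pleistocene = 2.58 Ma.
Gap = 5.333 − 2.58 = 2.753 Myr.
Epochs wholly inside 5.333–2.58 Ma: Pliocene (5.333–2.58).

2.753 million years; Pliocene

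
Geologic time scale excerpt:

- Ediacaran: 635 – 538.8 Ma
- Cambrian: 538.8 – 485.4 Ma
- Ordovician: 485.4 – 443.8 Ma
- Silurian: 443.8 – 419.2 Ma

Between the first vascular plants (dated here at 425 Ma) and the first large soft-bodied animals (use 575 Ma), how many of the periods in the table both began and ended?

575 Ma sits inside the Ediacaran (635–538.8) and 425 Ma inside the Silurian (443.8–419.2); neither of those is wholly between the two dates.
The listed periods lying completely between them are Cambrian, Ordovician — 2 in all.

2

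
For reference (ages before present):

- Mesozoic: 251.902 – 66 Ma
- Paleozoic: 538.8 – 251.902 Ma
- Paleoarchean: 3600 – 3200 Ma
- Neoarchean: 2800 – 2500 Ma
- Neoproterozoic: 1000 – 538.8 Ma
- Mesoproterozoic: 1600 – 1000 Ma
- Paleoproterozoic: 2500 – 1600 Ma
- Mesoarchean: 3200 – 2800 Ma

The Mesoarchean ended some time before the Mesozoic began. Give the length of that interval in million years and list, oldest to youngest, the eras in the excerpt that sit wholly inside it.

2548.098 million years; Neoarchean, Paleoproterozoic, Mesoproterozoic, Neoproterozoic, Paleozoic

The Mesoarchean closes at 2800 Ma and the Mesozoic opens at 251.902 Ma, so the interval is 2800 − 251.902 = 2548.098 Myr.
An era fits inside if it starts at or after 2800 Ma and ends at or before 251.902 Ma; oldest first that gives Neoarchean, Paleoproterozoic, Mesoproterozoic, Neoproterozoic, Paleozoic.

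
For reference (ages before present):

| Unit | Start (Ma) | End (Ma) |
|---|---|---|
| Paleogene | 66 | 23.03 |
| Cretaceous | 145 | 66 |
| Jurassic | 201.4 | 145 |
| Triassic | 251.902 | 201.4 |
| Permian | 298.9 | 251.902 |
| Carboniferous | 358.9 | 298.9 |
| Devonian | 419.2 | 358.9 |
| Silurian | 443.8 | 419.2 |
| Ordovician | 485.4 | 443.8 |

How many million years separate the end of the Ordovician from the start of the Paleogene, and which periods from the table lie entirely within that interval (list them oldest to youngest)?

377.8 million years; Silurian, Devonian, Carboniferous, Permian, Triassic, Jurassic, Cretaceous

End of Ordovician = 443.8 Ma; start of Paleogene = 66 Ma.
Gap = 443.8 − 66 = 377.8 Myr.
Periods wholly inside 443.8–66 Ma: Silurian (443.8–419.2), Devonian (419.2–358.9), Carboniferous (358.9–298.9), Permian (298.9–251.902), Triassic (251.902–201.4), Jurassic (201.4–145), Cretaceous (145–66).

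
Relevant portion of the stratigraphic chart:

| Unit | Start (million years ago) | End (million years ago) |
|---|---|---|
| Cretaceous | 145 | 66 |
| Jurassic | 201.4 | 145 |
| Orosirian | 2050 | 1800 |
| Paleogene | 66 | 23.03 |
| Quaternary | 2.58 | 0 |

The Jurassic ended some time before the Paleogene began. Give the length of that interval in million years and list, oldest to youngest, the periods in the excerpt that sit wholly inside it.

End of Jurassic = 145 Ma; start of Paleogene = 66 Ma.
Gap = 145 − 66 = 79 Myr.
Periods wholly inside 145–66 Ma: Cretaceous (145–66).

79 million years; Cretaceous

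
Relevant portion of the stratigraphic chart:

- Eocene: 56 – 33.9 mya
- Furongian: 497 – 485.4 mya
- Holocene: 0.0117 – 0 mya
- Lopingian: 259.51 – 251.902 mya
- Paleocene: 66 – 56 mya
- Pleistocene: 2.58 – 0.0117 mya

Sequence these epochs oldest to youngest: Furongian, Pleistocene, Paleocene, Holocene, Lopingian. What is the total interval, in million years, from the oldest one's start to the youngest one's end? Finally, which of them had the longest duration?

Start ages (Ma): Furongian 497, Lopingian 259.51, Paleocene 66, Pleistocene 2.58, Holocene 0.0117.
Ordered oldest to youngest: Furongian, Lopingian, Paleocene, Pleistocene, Holocene.
Span = 497 − 0 = 497 Myr.
Durations: Pleistocene 2.5683, Lopingian 7.608, Holocene 0.0117, Furongian 11.6, Paleocene 10 → longest is Furongian (11.6 Myr).

Furongian → Lopingian → Paleocene → Pleistocene → Holocene; total span 497 Myr; longest is Furongian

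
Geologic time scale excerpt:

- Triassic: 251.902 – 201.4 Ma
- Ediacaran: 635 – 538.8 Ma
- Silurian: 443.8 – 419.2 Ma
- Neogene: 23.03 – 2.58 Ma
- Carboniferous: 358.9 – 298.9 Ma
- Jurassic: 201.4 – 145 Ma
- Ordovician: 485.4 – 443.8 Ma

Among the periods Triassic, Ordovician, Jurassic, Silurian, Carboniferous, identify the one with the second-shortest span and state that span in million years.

Ordovician, 41.6 million years

Start − end for each: Triassic 251.902 − 201.4 = 50.502; Ordovician 485.4 − 443.8 = 41.6; Jurassic 201.4 − 145 = 56.4; Silurian 443.8 − 419.2 = 24.6; Carboniferous 358.9 − 298.9 = 60.
Ranking these from shortest: Silurian < Ordovician < Triassic < Jurassic < Carboniferous.
Position 2 in that ranking is Ordovician, which lasted 41.6 Myr.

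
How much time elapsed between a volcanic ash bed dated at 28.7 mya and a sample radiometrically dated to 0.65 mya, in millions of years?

28.7 − 0.65 = 28.05 million years.

28.05 million years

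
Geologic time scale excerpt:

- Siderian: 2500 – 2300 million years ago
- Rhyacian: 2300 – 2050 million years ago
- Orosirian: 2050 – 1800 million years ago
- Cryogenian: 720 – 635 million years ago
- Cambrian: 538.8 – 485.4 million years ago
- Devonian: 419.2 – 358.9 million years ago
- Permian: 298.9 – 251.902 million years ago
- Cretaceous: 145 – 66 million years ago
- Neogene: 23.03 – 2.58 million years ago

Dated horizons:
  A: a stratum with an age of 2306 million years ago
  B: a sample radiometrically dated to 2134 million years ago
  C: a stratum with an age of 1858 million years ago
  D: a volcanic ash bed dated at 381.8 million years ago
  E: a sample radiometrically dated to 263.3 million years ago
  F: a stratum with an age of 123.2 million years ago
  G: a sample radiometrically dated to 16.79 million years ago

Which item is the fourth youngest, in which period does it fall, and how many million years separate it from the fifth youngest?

D, in the Devonian; 1476.2 million years to C

Smaller Ma means younger, so youngest first: G 16.79 < F 123.2 < E 263.3 < D 381.8 < C 1858 < B 2134 < A 2306.
Counting 4 along gives D (381.8 Ma); the excerpt puts that inside the Devonian, 419.2–358.9 Ma.
Next in line is C (1858 Ma), and 1858 − 381.8 = 1476.2 Myr.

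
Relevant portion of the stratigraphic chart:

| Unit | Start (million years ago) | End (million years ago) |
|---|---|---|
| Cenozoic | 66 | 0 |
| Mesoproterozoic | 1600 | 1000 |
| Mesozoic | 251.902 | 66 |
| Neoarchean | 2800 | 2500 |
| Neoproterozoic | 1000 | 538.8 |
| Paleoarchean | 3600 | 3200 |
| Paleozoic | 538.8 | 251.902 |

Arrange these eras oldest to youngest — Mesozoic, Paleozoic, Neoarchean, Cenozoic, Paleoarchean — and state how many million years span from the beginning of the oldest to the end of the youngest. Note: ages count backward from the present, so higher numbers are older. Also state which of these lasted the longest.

Start ages (Ma): Paleoarchean 3600, Neoarchean 2800, Paleozoic 538.8, Mesozoic 251.902, Cenozoic 66.
Ordered oldest to youngest: Paleoarchean, Neoarchean, Paleozoic, Mesozoic, Cenozoic.
Span = 3600 − 0 = 3600 Myr.
Durations: Paleozoic 286.898, Neoarchean 300, Paleoarchean 400, Cenozoic 66, Mesozoic 185.902 → longest is Paleoarchean (400 Myr).

Paleoarchean, Neoarchean, Paleozoic, Mesozoic, Cenozoic; total span 3600 Myr; longest is Paleoarchean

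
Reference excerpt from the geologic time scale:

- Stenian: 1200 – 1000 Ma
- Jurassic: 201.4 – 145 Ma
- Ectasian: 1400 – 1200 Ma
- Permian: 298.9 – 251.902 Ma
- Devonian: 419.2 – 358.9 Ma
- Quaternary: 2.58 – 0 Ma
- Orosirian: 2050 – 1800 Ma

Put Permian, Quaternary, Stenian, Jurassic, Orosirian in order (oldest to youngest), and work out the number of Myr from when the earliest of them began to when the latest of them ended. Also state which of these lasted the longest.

Orosirian, Stenian, Permian, Jurassic, Quaternary; total span 2050 Myr; longest is Orosirian

Start ages (Ma): Orosirian 2050, Stenian 1200, Permian 298.9, Jurassic 201.4, Quaternary 2.58.
Ordered oldest to youngest: Orosirian, Stenian, Permian, Jurassic, Quaternary.
Span = 2050 − 0 = 2050 Myr.
Durations: Quaternary 2.58, Stenian 200, Jurassic 56.4, Orosirian 250, Permian 46.998 → longest is Orosirian (250 Myr).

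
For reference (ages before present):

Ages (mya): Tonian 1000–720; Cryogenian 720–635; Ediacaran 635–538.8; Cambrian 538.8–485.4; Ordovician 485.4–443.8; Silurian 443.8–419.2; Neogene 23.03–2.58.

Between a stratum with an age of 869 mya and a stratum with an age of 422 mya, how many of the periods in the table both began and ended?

4

869 Ma sits inside the Tonian (1000–720) and 422 Ma inside the Silurian (443.8–419.2); neither of those is wholly between the two dates.
The listed periods lying completely between them are Cryogenian, Ediacaran, Cambrian, Ordovician — 4 in all.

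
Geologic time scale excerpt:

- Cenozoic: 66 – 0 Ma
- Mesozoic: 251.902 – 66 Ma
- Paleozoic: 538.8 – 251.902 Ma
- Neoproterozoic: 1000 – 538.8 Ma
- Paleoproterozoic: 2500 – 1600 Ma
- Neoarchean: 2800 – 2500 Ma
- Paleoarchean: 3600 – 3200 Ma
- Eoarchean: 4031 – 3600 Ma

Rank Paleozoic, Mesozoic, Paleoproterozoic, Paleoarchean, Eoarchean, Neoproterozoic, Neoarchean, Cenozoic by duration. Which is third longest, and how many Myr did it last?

Durations: Paleozoic 286.898; Mesozoic 185.902; Paleoproterozoic 900; Paleoarchean 400; Eoarchean 431; Neoproterozoic 461.2; Neoarchean 300; Cenozoic 66 Myr.
Sorted longest-first: Paleoproterozoic (900), Neoproterozoic (461.2), Eoarchean (431), Paleoarchean (400), Neoarchean (300), Paleozoic (286.898), Mesozoic (185.902), Cenozoic (66).
The third longest is Eoarchean at 431 Myr.

Eoarchean, 431 million years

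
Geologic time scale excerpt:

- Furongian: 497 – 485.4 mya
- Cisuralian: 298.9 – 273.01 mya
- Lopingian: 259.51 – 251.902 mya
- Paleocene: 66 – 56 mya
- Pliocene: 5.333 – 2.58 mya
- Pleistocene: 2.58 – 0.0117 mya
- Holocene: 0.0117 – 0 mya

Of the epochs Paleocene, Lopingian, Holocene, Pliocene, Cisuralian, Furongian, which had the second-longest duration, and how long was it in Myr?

Start − end for each: Paleocene 66 − 56 = 10; Lopingian 259.51 − 251.902 = 7.608; Holocene 0.0117 − 0 = 0.0117; Pliocene 5.333 − 2.58 = 2.753; Cisuralian 298.9 − 273.01 = 25.89; Furongian 497 − 485.4 = 11.6.
Ranking these from longest: Cisuralian > Furongian > Paleocene > Lopingian > Pliocene > Holocene.
Position 2 in that ranking is Furongian, which lasted 11.6 Myr.

Furongian, 11.6 million years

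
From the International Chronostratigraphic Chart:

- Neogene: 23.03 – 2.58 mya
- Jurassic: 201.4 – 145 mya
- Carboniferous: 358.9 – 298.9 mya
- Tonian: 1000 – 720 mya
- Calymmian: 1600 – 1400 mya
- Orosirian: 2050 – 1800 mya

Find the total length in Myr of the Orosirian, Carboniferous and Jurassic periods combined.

366.4 million years

Each duration: Orosirian = 250; Carboniferous = 60; Jurassic = 56.4.
Sum: 250 + 60 + 56.4 = 366.4 Myr.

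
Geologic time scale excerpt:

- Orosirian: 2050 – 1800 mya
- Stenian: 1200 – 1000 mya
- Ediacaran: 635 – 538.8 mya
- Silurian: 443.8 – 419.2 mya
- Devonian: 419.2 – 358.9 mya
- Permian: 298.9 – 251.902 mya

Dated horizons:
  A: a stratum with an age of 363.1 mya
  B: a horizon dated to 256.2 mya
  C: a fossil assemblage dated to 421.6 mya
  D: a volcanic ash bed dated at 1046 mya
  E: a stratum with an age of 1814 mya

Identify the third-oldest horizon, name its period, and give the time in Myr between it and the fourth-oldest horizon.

C, in the Silurian; 58.5 million years to A

Sorted oldest-first by Ma: E (1814), D (1046), C (421.6), A (363.1), B (256.2).
The third oldest is C at 421.6 Ma, which lies in 443.8–419.2 Ma: the Silurian.
The fourth oldest is A at 363.1 Ma; separation = |421.6 − 363.1| = 58.5 Myr.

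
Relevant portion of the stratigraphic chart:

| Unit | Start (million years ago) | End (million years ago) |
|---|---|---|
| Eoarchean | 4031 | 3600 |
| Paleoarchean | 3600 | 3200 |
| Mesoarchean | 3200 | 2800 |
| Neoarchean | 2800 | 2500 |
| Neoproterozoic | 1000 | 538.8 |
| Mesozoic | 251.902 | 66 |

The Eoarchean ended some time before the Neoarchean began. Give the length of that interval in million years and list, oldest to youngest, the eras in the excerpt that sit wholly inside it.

The Eoarchean closes at 3600 Ma and the Neoarchean opens at 2800 Ma, so the interval is 3600 − 2800 = 800 Myr.
An era fits inside if it starts at or after 3600 Ma and ends at or before 2800 Ma; oldest first that gives Paleoarchean, Mesoarchean.

800 million years; Paleoarchean, Mesoarchean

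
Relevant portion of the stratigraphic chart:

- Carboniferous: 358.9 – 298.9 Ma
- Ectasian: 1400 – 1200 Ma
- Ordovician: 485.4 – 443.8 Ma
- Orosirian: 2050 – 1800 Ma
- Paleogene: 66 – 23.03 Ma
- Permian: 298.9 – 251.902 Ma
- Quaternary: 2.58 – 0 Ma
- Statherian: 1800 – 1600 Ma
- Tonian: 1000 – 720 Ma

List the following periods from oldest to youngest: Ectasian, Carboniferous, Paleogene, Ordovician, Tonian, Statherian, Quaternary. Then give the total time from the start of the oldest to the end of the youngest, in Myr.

Start ages (Ma): Statherian 1800, Ectasian 1400, Tonian 1000, Ordovician 485.4, Carboniferous 358.9, Paleogene 66, Quaternary 2.58.
Ordered oldest to youngest: Statherian, Ectasian, Tonian, Ordovician, Carboniferous, Paleogene, Quaternary.
Span = 1800 − 0 = 1800 Myr.

Statherian → Ectasian → Tonian → Ordovician → Carboniferous → Paleogene → Quaternary; total span 1800 Myr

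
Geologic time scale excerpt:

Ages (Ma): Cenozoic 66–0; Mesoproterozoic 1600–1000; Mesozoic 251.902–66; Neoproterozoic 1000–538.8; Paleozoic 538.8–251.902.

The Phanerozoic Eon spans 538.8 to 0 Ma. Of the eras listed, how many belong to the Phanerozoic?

3

Eras inside 538.8–0 Ma: Paleozoic, Mesozoic, Cenozoic — 3 in total.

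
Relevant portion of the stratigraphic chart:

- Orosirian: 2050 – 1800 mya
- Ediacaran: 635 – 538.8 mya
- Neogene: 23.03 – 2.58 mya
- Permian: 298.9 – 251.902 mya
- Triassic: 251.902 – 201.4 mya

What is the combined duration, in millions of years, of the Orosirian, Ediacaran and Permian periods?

Each duration: Orosirian = 250; Ediacaran = 96.2; Permian = 46.998.
Sum: 250 + 96.2 + 46.998 = 393.198 Myr.

393.198 million years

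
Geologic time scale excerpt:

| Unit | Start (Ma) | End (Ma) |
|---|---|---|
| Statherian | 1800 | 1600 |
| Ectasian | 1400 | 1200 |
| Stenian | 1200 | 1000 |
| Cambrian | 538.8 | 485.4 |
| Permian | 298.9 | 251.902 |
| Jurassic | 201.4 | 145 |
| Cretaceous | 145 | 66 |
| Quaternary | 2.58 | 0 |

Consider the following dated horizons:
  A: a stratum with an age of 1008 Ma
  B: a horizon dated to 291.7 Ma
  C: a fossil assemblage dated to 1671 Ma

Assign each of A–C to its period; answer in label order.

Match each age against the start–end ranges in the excerpt: A = 1008 Ma → Stenian (1200–1000); B = 291.7 Ma → Permian (298.9–251.902); C = 1671 Ma → Statherian (1800–1600).

A — Stenian; B — Permian; C — Statherian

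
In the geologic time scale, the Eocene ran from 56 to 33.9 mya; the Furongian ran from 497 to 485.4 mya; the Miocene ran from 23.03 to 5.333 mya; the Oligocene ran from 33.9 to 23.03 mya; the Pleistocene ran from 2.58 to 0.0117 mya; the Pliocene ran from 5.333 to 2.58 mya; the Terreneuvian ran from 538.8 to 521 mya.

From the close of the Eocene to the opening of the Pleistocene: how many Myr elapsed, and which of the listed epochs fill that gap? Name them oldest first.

31.32 million years; Oligocene, Miocene, Pliocene

End of Eocene = 33.9 Ma; start of Pleistocene = 2.58 Ma.
Gap = 33.9 − 2.58 = 31.32 Myr.
Epochs wholly inside 33.9–2.58 Ma: Oligocene (33.9–23.03), Miocene (23.03–5.333), Pliocene (5.333–2.58).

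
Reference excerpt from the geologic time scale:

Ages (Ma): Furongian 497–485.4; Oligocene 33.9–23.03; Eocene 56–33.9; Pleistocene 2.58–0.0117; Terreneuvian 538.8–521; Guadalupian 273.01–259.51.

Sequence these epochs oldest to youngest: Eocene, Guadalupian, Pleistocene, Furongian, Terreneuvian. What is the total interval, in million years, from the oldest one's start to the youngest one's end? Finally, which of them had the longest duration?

Terreneuvian → Furongian → Guadalupian → Eocene → Pleistocene; total span 538.7883 Myr; longest is Eocene

From the excerpt: Eocene 56–33.9; Guadalupian 273.01–259.51; Pleistocene 2.58–0.0117; Furongian 497–485.4; Terreneuvian 538.8–521 (Ma).
Larger Ma is earlier, so the oldest is Terreneuvian and the youngest is Pleistocene; oldest to youngest: Terreneuvian, Furongian, Guadalupian, Eocene, Pleistocene.
Oldest start 538.8 minus youngest end 0.0117 gives 538.7883 Myr overall.
Individual lengths (start − end): Pleistocene 2.5683; Terreneuvian 17.8; Guadalupian 13.5; Eocene 22.1; Furongian 11.6. The largest is Eocene at 22.1 Myr.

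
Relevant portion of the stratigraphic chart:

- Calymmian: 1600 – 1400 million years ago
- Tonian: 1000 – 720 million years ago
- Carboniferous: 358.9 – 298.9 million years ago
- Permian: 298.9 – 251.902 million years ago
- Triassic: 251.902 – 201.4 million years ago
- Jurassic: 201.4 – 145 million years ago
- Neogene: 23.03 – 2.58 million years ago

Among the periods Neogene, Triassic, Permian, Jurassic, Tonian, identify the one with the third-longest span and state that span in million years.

Triassic, 50.502 million years

Start − end for each: Neogene 23.03 − 2.58 = 20.45; Triassic 251.902 − 201.4 = 50.502; Permian 298.9 − 251.902 = 46.998; Jurassic 201.4 − 145 = 56.4; Tonian 1000 − 720 = 280.
Ranking these from longest: Tonian > Jurassic > Triassic > Permian > Neogene.
Position 3 in that ranking is Triassic, which lasted 50.502 Myr.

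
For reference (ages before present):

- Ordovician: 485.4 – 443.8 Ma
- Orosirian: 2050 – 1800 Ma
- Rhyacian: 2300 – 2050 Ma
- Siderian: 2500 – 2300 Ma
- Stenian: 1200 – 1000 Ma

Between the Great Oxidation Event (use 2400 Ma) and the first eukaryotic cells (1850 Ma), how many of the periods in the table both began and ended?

2400 Ma sits inside the Siderian (2500–2300) and 1850 Ma inside the Orosirian (2050–1800); neither of those is wholly between the two dates.
The listed periods lying completely between them are Rhyacian — 1 in all.

1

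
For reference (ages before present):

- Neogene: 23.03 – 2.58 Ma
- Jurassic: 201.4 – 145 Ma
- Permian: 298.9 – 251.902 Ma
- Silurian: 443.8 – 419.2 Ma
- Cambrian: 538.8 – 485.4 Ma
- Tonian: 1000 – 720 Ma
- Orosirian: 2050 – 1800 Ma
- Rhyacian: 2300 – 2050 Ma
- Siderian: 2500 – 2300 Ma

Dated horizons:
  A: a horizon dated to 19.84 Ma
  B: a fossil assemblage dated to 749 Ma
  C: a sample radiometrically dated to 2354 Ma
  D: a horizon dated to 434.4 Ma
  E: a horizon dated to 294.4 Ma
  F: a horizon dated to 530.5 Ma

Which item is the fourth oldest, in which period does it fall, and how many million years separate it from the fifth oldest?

Sorted oldest-first by Ma: C (2354), B (749), F (530.5), D (434.4), E (294.4), A (19.84).
The fourth oldest is D at 434.4 Ma, which lies in 443.8–419.2 Ma: the Silurian.
The fifth oldest is E at 294.4 Ma; separation = |434.4 − 294.4| = 140 Myr.

D, in the Silurian; 140 million years to E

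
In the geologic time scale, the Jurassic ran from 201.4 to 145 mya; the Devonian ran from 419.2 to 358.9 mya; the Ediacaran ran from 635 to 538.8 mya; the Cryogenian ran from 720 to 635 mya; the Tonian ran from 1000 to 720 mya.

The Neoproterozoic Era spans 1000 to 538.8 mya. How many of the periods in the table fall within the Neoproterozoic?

Periods inside 1000–538.8 Ma: Tonian, Cryogenian, Ediacaran — 3 in total.

3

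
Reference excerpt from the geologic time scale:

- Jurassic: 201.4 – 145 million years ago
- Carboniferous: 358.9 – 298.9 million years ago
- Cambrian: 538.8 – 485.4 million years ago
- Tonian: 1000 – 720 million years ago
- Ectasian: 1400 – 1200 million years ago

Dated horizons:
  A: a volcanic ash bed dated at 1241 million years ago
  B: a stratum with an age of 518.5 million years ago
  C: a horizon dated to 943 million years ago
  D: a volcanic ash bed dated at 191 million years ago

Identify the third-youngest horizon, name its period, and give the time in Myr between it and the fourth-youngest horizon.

Sorted youngest-first by Ma: D (191), B (518.5), C (943), A (1241).
The third youngest is C at 943 Ma, which lies in 1000–720 Ma: the Tonian.
The fourth youngest is A at 1241 Ma; separation = |943 − 1241| = 298 Myr.

C, in the Tonian; 298 million years to A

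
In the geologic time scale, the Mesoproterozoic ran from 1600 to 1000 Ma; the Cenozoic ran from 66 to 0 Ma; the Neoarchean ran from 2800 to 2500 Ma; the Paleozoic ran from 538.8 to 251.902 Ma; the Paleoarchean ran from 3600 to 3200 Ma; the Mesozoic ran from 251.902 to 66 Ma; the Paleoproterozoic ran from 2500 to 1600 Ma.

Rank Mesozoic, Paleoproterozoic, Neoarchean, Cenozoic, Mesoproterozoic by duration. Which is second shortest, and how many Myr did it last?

Durations: Mesozoic 185.902; Paleoproterozoic 900; Neoarchean 300; Cenozoic 66; Mesoproterozoic 600 Myr.
Sorted shortest-first: Cenozoic (66), Mesozoic (185.902), Neoarchean (300), Mesoproterozoic (600), Paleoproterozoic (900).
The second shortest is Mesozoic at 185.902 Myr.

Mesozoic, 185.902 million years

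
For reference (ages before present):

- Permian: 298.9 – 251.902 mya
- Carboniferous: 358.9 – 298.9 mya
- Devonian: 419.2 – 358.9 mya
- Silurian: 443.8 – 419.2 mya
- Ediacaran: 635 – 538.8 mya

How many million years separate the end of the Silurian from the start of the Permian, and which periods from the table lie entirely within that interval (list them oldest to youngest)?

End of Silurian = 419.2 Ma; start of Permian = 298.9 Ma.
Gap = 419.2 − 298.9 = 120.3 Myr.
Periods wholly inside 419.2–298.9 Ma: Devonian (419.2–358.9), Carboniferous (358.9–298.9).

120.3 million years; Devonian, Carboniferous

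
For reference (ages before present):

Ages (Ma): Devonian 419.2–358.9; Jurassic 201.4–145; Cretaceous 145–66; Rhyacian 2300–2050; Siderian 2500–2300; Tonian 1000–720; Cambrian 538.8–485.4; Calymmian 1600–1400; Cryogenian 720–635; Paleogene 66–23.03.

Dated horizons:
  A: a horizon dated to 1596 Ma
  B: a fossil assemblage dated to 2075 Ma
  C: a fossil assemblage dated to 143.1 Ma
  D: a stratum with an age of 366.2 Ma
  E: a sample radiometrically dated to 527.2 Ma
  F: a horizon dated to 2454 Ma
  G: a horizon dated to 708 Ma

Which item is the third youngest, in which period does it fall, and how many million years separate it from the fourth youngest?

E, in the Cambrian; 180.8 million years to G

Sorted youngest-first by Ma: C (143.1), D (366.2), E (527.2), G (708), A (1596), B (2075), F (2454).
The third youngest is E at 527.2 Ma, which lies in 538.8–485.4 Ma: the Cambrian.
The fourth youngest is G at 708 Ma; separation = |527.2 − 708| = 180.8 Myr.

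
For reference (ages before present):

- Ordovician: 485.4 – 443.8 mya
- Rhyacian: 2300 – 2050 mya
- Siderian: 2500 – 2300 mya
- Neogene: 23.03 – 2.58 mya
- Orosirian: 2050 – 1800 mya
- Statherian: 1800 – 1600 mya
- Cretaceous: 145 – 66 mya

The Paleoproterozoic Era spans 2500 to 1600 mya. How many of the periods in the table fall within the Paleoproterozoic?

4

Periods inside 2500–1600 Ma: Siderian, Rhyacian, Orosirian, Statherian — 4 in total.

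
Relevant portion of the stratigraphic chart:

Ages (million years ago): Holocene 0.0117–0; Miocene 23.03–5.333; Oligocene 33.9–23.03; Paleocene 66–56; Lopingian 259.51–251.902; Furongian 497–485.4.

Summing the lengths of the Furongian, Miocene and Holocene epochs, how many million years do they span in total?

Each duration: Furongian = 11.6; Miocene = 17.697; Holocene = 0.0117.
Sum: 11.6 + 17.697 + 0.0117 = 29.3087 Myr.

29.3087 million years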